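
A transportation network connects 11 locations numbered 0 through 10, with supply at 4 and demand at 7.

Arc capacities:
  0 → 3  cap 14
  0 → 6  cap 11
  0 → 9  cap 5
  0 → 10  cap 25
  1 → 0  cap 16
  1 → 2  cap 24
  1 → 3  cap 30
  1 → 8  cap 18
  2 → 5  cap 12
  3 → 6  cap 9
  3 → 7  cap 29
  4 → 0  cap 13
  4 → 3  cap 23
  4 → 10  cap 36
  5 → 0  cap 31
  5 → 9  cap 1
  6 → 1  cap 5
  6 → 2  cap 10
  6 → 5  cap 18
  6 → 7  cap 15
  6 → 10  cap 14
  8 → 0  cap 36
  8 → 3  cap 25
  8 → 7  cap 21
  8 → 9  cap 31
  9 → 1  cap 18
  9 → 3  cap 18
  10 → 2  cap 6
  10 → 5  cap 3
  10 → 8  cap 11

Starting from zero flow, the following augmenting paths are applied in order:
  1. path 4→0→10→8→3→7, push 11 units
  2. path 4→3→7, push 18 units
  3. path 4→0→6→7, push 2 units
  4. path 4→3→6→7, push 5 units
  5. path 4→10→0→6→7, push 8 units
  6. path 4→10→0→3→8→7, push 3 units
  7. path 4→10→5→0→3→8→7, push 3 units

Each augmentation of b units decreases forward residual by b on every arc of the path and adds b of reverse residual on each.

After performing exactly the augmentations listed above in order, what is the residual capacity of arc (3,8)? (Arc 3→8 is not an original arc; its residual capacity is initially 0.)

after path 1 (4→0→10→8→3→7, push 11): res(3,8)=11
after path 2 (4→3→7, push 18): res(3,8)=11
after path 3 (4→0→6→7, push 2): res(3,8)=11
after path 4 (4→3→6→7, push 5): res(3,8)=11
after path 5 (4→10→0→6→7, push 8): res(3,8)=11
after path 6 (4→10→0→3→8→7, push 3): res(3,8)=8
after path 7 (4→10→5→0→3→8→7, push 3): res(3,8)=5

Residual capacity of (3,8): 5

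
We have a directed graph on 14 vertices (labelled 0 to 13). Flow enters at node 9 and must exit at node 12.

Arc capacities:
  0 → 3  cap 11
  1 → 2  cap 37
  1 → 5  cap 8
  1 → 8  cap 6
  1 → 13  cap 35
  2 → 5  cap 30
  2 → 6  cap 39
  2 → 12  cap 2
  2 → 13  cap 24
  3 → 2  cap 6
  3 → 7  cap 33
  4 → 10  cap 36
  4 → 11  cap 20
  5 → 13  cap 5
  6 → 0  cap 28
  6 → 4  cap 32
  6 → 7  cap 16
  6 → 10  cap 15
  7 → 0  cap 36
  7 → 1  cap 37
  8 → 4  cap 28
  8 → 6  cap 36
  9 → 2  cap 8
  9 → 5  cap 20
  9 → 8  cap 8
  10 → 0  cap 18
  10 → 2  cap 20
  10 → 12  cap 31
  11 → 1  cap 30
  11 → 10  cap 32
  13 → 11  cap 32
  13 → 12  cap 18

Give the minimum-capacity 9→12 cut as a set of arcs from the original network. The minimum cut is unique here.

Min-cut arcs: {(5,13), (9,2), (9,8)} (total capacity 21)

augment #1: 9→2→12 push 2
augment #2: 9→2→13→12 push 6
augment #3: 9→5→13→12 push 5
augment #4: 9→8→4→10→12 push 8
max flow = 21; residual-reachable set from 9 gives S-side
cut edges (S→T): {(5,13), (9,2), (9,8)} total cap 21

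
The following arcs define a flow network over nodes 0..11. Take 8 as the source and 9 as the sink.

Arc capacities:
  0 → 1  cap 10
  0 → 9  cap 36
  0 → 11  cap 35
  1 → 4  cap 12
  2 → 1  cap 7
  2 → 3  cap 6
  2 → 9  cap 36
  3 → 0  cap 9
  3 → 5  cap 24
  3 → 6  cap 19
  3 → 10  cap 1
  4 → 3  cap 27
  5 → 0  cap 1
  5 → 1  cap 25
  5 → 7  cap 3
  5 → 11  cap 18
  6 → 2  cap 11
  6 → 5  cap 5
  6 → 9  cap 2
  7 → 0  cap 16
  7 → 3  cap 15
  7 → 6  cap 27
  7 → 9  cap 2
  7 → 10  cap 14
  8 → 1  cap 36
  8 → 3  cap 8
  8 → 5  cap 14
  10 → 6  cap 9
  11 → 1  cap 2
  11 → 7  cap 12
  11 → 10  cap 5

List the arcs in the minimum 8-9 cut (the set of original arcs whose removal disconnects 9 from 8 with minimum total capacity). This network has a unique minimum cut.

augment #1: 8→3→0→9 push 8
augment #2: 8→5→0→9 push 1
augment #3: 8→5→7→9 push 2
augment #4: 8→5→7→0→9 push 1
augment #5: 8→1→4→3→0→9 push 1
augment #6: 8→1→4→3→6→9 push 2
augment #7: 8→5→11→7→0→9 push 10
augment #8: 8→1→4→3→6→2→9 push 9
max flow = 34; residual-reachable set from 8 gives S-side
cut edges (S→T): {(1,4), (8,3), (8,5)} total cap 34

Min-cut arcs: {(1,4), (8,3), (8,5)} (total capacity 34)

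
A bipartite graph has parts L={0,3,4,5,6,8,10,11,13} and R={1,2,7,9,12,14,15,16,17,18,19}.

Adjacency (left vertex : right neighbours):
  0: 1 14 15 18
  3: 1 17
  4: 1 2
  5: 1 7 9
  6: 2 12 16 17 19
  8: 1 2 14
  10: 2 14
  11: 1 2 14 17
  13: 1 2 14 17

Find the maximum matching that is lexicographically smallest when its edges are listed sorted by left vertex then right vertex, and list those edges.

Lex-smallest maximum matching: {(0,15), (3,1), (4,2), (5,7), (6,12), (8,14), (11,17)}

|M| = 7 (so the lex-smallest maximum matching has 7 edges)
process left vertices in ascending order; for each, take the smallest-labelled available neighbour that still permits 7 edges overall, or leave it unmatched if none does
lex-smallest matching: {0-15, 3-1, 4-2, 5-7, 6-12, 8-14, 11-17}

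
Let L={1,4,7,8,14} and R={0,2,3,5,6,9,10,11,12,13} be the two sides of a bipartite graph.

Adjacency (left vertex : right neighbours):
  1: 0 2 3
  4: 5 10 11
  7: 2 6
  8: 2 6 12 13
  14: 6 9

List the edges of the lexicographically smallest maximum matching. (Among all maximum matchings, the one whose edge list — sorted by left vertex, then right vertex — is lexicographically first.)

|M| = 5 (so the lex-smallest maximum matching has 5 edges)
process left vertices in ascending order; for each, take the smallest-labelled available neighbour that still permits 5 edges overall, or leave it unmatched if none does
lex-smallest matching: {1-0, 4-5, 7-2, 8-6, 14-9}

Lex-smallest maximum matching: {(1,0), (4,5), (7,2), (8,6), (14,9)}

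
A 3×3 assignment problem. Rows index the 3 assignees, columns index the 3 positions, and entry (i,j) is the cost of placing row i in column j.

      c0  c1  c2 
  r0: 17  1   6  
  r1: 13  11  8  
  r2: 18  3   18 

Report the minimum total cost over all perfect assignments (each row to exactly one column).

optimal assignment: row0→col2 (cost 6), row1→col0 (cost 13), row2→col1 (cost 3)
total = 6 + 13 + 3 = 22

Minimum assignment cost: 22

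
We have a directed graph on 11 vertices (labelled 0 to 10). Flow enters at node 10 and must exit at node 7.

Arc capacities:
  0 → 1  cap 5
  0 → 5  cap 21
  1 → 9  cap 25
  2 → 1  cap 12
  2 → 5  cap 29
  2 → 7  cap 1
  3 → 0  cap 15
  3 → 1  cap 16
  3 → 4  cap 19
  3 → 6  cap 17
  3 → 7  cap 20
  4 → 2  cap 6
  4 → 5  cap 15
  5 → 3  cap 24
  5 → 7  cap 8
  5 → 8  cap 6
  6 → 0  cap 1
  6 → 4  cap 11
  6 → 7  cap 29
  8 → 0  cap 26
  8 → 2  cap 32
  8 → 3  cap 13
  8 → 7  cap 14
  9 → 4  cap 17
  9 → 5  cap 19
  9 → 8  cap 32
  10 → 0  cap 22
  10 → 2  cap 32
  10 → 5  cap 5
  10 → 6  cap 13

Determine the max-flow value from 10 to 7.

augment #1: 10→2→7 bottleneck 1, total now 1
augment #2: 10→5→7 bottleneck 5, total now 6
augment #3: 10→6→7 bottleneck 13, total now 19
augment #4: 10→0→5→7 bottleneck 3, total now 22
augment #5: 10→0→5→3→7 bottleneck 18, total now 40
augment #6: 10→2→5→3→7 bottleneck 2, total now 42
augment #7: 10→2→5→8→7 bottleneck 6, total now 48
augment #8: 10→0→1→9→8→7 bottleneck 1, total now 49
augment #9: 10→2→1→9→8→7 bottleneck 7, total now 56
augment #10: 10→2→5→3→6→7 bottleneck 4, total now 60
augment #11: 10→2→1→9→8→3→6→7 bottleneck 5, total now 65
augment #12: 10→2→5→0→1→9→8→3→6→7 bottleneck 4, total now 69

Maximum flow value: 69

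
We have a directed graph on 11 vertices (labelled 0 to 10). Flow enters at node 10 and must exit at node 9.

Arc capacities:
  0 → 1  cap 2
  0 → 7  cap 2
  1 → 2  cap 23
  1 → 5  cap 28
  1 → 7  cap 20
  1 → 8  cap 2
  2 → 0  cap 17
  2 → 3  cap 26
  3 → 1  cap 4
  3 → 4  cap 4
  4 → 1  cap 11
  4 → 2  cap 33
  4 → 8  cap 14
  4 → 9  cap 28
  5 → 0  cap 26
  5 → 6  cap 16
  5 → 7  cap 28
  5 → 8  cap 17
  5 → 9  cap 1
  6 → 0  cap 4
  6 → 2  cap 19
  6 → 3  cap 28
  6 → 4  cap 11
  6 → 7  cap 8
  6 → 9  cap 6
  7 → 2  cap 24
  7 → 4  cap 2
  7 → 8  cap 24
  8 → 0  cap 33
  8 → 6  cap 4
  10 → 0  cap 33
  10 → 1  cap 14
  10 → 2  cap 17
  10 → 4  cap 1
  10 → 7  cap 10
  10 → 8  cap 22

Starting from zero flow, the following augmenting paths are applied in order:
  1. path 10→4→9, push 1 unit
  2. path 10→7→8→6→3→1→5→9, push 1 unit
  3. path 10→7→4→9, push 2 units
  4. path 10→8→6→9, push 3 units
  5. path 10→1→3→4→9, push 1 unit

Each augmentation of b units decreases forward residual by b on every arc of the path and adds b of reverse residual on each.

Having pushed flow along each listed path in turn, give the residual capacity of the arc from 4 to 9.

Residual capacity of (4,9): 24

after path 1 (10→4→9, push 1): res(4,9)=27
after path 2 (10→7→8→6→3→1→5→9, push 1): res(4,9)=27
after path 3 (10→7→4→9, push 2): res(4,9)=25
after path 4 (10→8→6→9, push 3): res(4,9)=25
after path 5 (10→1→3→4→9, push 1): res(4,9)=24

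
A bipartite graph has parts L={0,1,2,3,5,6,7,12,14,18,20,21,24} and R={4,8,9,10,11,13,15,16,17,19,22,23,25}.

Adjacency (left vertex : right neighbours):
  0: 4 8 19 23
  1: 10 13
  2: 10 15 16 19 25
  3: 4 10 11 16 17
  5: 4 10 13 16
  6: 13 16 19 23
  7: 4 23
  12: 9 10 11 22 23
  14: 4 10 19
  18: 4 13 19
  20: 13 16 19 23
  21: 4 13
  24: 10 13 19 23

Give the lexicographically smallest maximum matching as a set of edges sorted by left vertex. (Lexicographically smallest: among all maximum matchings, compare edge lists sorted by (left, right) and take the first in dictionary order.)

|M| = 10 (so the lex-smallest maximum matching has 10 edges)
process left vertices in ascending order; for each, take the smallest-labelled available neighbour that still permits 10 edges overall, or leave it unmatched if none does
lex-smallest matching: {0-8, 1-10, 2-15, 3-11, 5-4, 6-13, 7-23, 12-9, 14-19, 20-16}

Lex-smallest maximum matching: {(0,8), (1,10), (2,15), (3,11), (5,4), (6,13), (7,23), (12,9), (14,19), (20,16)}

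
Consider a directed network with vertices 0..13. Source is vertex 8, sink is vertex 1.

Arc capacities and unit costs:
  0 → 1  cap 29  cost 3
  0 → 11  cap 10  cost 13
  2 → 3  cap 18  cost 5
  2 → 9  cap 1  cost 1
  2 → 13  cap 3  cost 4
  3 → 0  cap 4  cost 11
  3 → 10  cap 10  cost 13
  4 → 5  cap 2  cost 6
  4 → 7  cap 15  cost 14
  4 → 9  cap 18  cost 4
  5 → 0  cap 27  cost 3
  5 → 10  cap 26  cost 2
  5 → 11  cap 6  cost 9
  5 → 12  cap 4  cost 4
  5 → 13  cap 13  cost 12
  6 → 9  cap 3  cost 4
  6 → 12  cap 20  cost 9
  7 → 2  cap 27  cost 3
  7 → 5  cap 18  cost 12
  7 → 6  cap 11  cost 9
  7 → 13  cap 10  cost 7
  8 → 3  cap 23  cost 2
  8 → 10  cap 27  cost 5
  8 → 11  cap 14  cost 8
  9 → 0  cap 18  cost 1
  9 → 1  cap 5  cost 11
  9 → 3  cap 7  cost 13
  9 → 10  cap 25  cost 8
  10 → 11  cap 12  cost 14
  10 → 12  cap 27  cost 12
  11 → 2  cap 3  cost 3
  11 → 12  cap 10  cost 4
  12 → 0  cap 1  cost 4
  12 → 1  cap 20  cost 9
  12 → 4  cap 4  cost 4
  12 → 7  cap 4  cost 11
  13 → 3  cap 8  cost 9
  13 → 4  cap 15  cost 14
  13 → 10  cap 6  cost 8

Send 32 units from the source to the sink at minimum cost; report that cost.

Minimum cost for 32 units: 764

shortest-cost path #1: 8→3→0→1 push 4 @ unit cost 16 (adds 64)
shortest-cost path #2: 8→11→2→9→0→1 push 1 @ unit cost 16 (adds 16)
shortest-cost path #3: 8→11→12→0→1 push 1 @ unit cost 19 (adds 19)
shortest-cost path #4: 8→11→12→1 push 9 @ unit cost 21 (adds 189)
shortest-cost path #5: 8→10→12→1 push 11 @ unit cost 26 (adds 286)
shortest-cost path #6: 8→10→12→4→9→0→1 push 4 @ unit cost 29 (adds 116)
shortest-cost path #7: 8→11→2→13→4→9→0→1 push 2 @ unit cost 37 (adds 74)
total cost = 764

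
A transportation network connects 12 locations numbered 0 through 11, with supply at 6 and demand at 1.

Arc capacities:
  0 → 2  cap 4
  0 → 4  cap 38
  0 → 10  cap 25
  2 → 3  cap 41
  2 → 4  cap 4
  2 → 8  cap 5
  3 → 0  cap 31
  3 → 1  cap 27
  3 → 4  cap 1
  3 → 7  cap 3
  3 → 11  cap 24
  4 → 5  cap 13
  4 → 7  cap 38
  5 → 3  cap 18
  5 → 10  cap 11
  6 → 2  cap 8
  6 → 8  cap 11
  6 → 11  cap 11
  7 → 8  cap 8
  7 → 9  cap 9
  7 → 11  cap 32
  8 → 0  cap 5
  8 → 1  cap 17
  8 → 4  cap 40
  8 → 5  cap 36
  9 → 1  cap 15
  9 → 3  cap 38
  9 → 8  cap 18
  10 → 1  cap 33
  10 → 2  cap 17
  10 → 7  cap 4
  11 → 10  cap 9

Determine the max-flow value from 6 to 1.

Maximum flow value: 28

augment #1: 6→8→1 bottleneck 11, total now 11
augment #2: 6→2→3→1 bottleneck 8, total now 19
augment #3: 6→11→10→1 bottleneck 9, total now 28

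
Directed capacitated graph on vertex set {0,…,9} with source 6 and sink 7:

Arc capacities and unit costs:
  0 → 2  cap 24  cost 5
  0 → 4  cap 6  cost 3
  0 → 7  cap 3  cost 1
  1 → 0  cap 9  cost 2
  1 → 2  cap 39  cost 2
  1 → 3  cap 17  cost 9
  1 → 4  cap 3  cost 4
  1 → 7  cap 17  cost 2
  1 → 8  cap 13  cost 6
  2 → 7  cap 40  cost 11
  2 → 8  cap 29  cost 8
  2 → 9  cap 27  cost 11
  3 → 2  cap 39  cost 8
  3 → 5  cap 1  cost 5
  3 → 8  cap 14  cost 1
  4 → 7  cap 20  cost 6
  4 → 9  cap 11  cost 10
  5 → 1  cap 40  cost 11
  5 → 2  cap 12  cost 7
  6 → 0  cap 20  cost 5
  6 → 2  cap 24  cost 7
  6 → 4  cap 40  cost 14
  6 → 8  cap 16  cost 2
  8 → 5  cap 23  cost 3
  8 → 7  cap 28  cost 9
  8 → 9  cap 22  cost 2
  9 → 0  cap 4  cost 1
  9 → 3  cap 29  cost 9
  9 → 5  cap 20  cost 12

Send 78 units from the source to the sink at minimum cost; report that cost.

shortest-cost path #1: 6→0→7 push 3 @ unit cost 6 (adds 18)
shortest-cost path #2: 6→8→7 push 16 @ unit cost 11 (adds 176)
shortest-cost path #3: 6→0→4→7 push 6 @ unit cost 14 (adds 84)
shortest-cost path #4: 6→2→7 push 24 @ unit cost 18 (adds 432)
shortest-cost path #5: 6→4→7 push 14 @ unit cost 20 (adds 280)
shortest-cost path #6: 6→0→2→7 push 11 @ unit cost 21 (adds 231)
shortest-cost path #7: 6→4→0→2→7 push 4 @ unit cost 27 (adds 108)
total cost = 1329

Minimum cost for 78 units: 1329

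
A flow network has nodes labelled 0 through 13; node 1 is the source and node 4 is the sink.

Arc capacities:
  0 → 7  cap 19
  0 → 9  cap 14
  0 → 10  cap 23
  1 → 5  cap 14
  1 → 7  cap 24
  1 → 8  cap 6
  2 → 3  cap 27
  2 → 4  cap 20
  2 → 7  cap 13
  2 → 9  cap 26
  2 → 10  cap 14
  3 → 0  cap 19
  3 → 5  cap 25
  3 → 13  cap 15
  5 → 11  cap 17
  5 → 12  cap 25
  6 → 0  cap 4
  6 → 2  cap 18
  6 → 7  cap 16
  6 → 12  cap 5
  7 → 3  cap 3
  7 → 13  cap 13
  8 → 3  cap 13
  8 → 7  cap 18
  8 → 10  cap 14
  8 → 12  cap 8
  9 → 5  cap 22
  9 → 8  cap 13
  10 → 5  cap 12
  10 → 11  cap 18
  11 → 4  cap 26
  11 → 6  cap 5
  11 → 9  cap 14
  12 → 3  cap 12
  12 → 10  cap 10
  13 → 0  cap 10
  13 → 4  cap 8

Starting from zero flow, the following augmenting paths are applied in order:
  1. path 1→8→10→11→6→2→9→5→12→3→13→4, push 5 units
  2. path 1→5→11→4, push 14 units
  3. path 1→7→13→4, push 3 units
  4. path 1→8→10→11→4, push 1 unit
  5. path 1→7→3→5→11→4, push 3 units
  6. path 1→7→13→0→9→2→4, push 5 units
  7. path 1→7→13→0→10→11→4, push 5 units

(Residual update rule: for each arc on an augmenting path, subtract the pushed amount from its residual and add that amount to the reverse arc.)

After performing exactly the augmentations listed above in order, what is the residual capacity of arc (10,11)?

after path 1 (1→8→10→11→6→2→9→5→12→3→13→4, push 5): res(10,11)=13
after path 2 (1→5→11→4, push 14): res(10,11)=13
after path 3 (1→7→13→4, push 3): res(10,11)=13
after path 4 (1→8→10→11→4, push 1): res(10,11)=12
after path 5 (1→7→3→5→11→4, push 3): res(10,11)=12
after path 6 (1→7→13→0→9→2→4, push 5): res(10,11)=12
after path 7 (1→7→13→0→10→11→4, push 5): res(10,11)=7

Residual capacity of (10,11): 7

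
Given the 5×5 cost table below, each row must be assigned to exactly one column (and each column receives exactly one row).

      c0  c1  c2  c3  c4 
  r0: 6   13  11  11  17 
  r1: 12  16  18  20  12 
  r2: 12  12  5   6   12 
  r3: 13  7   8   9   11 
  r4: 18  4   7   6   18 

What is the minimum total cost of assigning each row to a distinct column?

Minimum assignment cost: 36

one of 3 optimal assignments: row0→col0 (cost 6), row1→col4 (cost 12), row2→col2 (cost 5), row3→col1 (cost 7), row4→col3 (cost 6)
total = 6 + 12 + 5 + 7 + 6 = 36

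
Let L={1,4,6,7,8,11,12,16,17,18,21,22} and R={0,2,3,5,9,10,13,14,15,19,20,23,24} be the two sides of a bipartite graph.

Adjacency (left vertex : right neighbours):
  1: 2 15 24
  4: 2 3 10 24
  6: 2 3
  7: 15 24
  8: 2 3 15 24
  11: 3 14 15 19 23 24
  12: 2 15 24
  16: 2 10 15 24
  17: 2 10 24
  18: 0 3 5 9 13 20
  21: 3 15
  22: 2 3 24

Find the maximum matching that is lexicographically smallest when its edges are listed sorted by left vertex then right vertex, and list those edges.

Lex-smallest maximum matching: {(1,2), (4,3), (7,15), (8,24), (11,14), (16,10), (18,0)}

|M| = 7 (so the lex-smallest maximum matching has 7 edges)
process left vertices in ascending order; for each, take the smallest-labelled available neighbour that still permits 7 edges overall, or leave it unmatched if none does
lex-smallest matching: {1-2, 4-3, 7-15, 8-24, 11-14, 16-10, 18-0}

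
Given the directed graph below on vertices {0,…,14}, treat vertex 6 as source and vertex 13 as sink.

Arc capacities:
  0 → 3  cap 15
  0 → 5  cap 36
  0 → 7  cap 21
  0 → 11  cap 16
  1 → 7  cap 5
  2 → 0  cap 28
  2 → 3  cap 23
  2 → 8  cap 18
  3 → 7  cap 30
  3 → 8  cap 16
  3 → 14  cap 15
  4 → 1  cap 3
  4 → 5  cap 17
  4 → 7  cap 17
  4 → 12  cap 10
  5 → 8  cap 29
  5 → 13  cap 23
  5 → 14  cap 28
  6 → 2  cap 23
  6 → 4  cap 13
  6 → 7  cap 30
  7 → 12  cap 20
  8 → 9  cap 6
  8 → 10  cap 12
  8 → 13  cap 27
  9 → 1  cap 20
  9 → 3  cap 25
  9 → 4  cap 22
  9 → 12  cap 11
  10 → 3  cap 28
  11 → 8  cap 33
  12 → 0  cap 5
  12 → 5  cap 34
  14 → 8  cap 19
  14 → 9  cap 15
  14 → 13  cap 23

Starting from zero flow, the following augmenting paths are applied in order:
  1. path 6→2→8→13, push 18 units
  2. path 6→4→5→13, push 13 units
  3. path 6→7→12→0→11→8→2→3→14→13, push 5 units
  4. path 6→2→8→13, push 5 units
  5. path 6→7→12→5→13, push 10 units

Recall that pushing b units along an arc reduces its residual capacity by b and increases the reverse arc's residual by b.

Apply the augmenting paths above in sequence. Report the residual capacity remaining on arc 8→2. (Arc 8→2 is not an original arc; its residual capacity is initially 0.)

Residual capacity of (8,2): 18

after path 1 (6→2→8→13, push 18): res(8,2)=18
after path 2 (6→4→5→13, push 13): res(8,2)=18
after path 3 (6→7→12→0→11→8→2→3→14→13, push 5): res(8,2)=13
after path 4 (6→2→8→13, push 5): res(8,2)=18
after path 5 (6→7→12→5→13, push 10): res(8,2)=18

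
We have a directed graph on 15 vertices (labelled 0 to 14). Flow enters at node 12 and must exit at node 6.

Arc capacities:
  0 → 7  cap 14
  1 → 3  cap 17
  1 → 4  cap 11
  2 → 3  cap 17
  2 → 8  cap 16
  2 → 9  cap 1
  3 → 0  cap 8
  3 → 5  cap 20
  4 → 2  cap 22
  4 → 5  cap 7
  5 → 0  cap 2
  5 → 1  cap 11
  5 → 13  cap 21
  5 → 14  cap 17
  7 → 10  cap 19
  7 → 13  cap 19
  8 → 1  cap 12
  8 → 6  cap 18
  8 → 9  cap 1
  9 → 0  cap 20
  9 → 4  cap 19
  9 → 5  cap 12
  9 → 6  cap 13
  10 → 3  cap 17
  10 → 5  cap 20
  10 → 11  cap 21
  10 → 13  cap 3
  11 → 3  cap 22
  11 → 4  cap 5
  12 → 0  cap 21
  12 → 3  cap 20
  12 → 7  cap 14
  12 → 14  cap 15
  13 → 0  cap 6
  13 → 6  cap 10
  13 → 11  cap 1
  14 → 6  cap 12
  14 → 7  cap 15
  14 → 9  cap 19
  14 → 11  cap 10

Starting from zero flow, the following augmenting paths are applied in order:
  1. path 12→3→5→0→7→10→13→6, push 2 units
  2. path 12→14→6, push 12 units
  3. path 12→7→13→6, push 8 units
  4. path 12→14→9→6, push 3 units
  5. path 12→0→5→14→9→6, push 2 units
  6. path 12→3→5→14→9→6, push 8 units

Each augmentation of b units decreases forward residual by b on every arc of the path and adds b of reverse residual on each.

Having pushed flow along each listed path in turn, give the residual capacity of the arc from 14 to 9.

Residual capacity of (14,9): 6

after path 1 (12→3→5→0→7→10→13→6, push 2): res(14,9)=19
after path 2 (12→14→6, push 12): res(14,9)=19
after path 3 (12→7→13→6, push 8): res(14,9)=19
after path 4 (12→14→9→6, push 3): res(14,9)=16
after path 5 (12→0→5→14→9→6, push 2): res(14,9)=14
after path 6 (12→3→5→14→9→6, push 8): res(14,9)=6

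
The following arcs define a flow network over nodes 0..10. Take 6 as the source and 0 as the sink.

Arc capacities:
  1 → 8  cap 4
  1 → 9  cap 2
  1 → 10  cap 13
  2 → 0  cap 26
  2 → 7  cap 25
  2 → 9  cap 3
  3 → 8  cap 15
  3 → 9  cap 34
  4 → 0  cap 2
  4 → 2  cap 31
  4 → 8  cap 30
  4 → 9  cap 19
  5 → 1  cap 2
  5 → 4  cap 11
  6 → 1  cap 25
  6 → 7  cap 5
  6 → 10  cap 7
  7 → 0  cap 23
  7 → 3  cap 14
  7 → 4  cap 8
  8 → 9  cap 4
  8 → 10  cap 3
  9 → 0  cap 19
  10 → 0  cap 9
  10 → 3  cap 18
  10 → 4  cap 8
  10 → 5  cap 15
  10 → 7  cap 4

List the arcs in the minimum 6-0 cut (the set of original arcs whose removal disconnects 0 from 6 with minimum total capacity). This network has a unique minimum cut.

Min-cut arcs: {(1,8), (1,9), (1,10), (6,7), (6,10)} (total capacity 31)

augment #1: 6→7→0 push 5
augment #2: 6→10→0 push 7
augment #3: 6→1→9→0 push 2
augment #4: 6→1→10→0 push 2
augment #5: 6→1→8→9→0 push 4
augment #6: 6→1→10→4→0 push 2
augment #7: 6→1→10→7→0 push 4
augment #8: 6→1→10→3→9→0 push 5
max flow = 31; residual-reachable set from 6 gives S-side
cut edges (S→T): {(1,8), (1,9), (1,10), (6,7), (6,10)} total cap 31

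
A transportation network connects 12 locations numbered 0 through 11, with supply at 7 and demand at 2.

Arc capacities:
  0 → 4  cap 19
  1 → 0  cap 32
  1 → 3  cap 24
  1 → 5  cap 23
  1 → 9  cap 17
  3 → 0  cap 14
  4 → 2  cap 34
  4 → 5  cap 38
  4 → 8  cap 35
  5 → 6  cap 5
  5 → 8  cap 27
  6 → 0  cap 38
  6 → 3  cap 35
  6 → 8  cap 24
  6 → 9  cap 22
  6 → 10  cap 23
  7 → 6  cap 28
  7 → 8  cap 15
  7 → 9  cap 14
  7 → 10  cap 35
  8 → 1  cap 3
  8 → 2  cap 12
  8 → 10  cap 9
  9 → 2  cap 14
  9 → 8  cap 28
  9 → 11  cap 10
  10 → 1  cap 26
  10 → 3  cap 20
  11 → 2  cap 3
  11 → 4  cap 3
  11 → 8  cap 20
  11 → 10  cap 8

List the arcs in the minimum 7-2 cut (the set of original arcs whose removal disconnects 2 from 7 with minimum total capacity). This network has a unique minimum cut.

augment #1: 7→8→2 push 12
augment #2: 7→9→2 push 14
augment #3: 7→6→0→4→2 push 19
augment #4: 7→6→9→11→2 push 3
augment #5: 7→6→9→11→4→2 push 3
max flow = 51; residual-reachable set from 7 gives S-side
cut edges (S→T): {(0,4), (8,2), (9,2), (11,2), (11,4)} total cap 51

Min-cut arcs: {(0,4), (8,2), (9,2), (11,2), (11,4)} (total capacity 51)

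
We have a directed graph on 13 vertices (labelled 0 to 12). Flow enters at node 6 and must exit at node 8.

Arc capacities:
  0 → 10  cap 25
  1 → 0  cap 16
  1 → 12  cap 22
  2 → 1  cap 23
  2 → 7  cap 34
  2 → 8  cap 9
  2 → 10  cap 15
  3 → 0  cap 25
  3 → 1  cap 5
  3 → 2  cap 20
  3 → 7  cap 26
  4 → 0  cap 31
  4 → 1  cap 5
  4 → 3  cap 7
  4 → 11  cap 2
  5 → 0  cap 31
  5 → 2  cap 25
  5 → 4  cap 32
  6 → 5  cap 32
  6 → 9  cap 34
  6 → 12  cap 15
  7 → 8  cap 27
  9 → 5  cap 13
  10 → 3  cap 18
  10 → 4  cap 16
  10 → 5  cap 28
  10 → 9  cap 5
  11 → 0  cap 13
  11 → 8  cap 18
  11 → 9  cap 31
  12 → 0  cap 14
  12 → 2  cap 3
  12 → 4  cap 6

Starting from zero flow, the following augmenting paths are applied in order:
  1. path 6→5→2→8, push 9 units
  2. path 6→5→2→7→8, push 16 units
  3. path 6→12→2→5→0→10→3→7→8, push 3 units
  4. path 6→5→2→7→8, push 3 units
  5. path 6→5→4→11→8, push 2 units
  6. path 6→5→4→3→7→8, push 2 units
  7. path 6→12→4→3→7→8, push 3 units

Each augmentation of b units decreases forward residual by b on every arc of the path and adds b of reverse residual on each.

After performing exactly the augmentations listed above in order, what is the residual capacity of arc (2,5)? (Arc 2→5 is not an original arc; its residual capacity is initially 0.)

Residual capacity of (2,5): 25

after path 1 (6→5→2→8, push 9): res(2,5)=9
after path 2 (6→5→2→7→8, push 16): res(2,5)=25
after path 3 (6→12→2→5→0→10→3→7→8, push 3): res(2,5)=22
after path 4 (6→5→2→7→8, push 3): res(2,5)=25
after path 5 (6→5→4→11→8, push 2): res(2,5)=25
after path 6 (6→5→4→3→7→8, push 2): res(2,5)=25
after path 7 (6→12→4→3→7→8, push 3): res(2,5)=25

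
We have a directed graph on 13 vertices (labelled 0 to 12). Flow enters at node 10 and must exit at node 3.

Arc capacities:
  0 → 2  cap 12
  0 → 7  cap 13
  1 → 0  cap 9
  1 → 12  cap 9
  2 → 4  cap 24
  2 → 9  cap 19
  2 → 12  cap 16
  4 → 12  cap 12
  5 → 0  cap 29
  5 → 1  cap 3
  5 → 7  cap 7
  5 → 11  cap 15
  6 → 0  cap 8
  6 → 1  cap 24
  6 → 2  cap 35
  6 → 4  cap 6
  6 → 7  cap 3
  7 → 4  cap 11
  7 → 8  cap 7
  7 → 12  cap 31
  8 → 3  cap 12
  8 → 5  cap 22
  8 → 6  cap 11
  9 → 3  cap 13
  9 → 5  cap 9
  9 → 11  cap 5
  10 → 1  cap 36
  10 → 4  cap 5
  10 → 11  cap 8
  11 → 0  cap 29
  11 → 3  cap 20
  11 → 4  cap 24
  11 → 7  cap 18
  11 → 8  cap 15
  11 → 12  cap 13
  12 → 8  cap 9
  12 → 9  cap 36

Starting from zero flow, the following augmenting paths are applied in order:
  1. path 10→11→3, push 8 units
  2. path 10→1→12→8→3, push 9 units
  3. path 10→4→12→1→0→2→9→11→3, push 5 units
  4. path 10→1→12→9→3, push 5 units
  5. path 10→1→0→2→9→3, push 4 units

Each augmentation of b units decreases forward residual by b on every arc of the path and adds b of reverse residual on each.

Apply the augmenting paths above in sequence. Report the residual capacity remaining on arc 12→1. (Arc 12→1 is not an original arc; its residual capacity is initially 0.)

Residual capacity of (12,1): 9

after path 1 (10→11→3, push 8): res(12,1)=0
after path 2 (10→1→12→8→3, push 9): res(12,1)=9
after path 3 (10→4→12→1→0→2→9→11→3, push 5): res(12,1)=4
after path 4 (10→1→12→9→3, push 5): res(12,1)=9
after path 5 (10→1→0→2→9→3, push 4): res(12,1)=9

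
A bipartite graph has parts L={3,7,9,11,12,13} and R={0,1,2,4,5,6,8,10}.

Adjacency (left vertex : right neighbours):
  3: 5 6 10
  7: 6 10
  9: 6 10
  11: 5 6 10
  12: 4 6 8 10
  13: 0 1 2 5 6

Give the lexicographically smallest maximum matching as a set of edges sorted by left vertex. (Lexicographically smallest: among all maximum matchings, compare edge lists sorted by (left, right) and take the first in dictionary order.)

|M| = 5 (so the lex-smallest maximum matching has 5 edges)
process left vertices in ascending order; for each, take the smallest-labelled available neighbour that still permits 5 edges overall, or leave it unmatched if none does
lex-smallest matching: {3-5, 7-6, 9-10, 12-4, 13-0}

Lex-smallest maximum matching: {(3,5), (7,6), (9,10), (12,4), (13,0)}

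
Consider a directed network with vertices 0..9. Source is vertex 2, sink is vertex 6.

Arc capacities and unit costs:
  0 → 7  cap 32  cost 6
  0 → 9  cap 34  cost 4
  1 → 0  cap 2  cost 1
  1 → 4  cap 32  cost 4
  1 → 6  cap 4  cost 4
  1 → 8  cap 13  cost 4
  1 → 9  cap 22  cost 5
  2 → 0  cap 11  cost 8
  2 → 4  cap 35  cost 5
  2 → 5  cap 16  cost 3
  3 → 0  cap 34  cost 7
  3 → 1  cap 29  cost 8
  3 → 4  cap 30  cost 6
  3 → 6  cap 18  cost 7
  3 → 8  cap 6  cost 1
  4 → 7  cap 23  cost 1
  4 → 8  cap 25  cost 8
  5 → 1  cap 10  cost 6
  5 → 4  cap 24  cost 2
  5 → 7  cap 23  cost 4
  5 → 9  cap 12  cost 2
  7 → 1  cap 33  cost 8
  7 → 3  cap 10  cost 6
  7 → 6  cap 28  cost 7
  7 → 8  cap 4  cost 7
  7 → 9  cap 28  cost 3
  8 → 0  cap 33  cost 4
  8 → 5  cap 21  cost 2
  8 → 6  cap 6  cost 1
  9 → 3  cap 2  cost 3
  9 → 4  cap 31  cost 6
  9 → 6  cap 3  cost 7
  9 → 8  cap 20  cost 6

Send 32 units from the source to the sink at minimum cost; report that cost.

shortest-cost path #1: 2→5→9→3→8→6 push 2 @ unit cost 10 (adds 20)
shortest-cost path #2: 2→5→9→6 push 3 @ unit cost 12 (adds 36)
shortest-cost path #3: 2→5→9→8→6 push 4 @ unit cost 12 (adds 48)
shortest-cost path #4: 2→4→7→6 push 23 @ unit cost 13 (adds 299)
total cost = 403

Minimum cost for 32 units: 403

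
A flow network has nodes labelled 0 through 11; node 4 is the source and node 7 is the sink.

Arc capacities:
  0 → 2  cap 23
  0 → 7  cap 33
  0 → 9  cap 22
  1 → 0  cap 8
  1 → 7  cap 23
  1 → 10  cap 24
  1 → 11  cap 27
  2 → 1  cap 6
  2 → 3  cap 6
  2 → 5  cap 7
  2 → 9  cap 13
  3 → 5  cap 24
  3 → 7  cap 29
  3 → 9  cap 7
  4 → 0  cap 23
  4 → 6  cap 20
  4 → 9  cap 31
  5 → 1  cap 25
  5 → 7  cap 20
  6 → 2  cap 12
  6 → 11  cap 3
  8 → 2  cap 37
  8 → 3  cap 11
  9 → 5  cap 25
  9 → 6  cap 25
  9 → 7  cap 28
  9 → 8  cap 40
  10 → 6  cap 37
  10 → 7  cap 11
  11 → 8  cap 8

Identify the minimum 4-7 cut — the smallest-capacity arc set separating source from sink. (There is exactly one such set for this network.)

augment #1: 4→0→7 push 23
augment #2: 4→9→7 push 28
augment #3: 4→9→5→7 push 3
augment #4: 4→6→2→1→7 push 6
augment #5: 4→6→2→3→7 push 6
augment #6: 4→6→11→8→3→7 push 3
max flow = 69; residual-reachable set from 4 gives S-side
cut edges (S→T): {(4,0), (4,9), (6,2), (6,11)} total cap 69

Min-cut arcs: {(4,0), (4,9), (6,2), (6,11)} (total capacity 69)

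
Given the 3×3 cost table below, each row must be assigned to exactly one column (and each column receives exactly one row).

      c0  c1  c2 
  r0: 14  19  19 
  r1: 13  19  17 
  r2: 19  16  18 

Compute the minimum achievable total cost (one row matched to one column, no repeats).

optimal assignment: row0→col0 (cost 14), row1→col2 (cost 17), row2→col1 (cost 16)
total = 14 + 17 + 16 = 47

Minimum assignment cost: 47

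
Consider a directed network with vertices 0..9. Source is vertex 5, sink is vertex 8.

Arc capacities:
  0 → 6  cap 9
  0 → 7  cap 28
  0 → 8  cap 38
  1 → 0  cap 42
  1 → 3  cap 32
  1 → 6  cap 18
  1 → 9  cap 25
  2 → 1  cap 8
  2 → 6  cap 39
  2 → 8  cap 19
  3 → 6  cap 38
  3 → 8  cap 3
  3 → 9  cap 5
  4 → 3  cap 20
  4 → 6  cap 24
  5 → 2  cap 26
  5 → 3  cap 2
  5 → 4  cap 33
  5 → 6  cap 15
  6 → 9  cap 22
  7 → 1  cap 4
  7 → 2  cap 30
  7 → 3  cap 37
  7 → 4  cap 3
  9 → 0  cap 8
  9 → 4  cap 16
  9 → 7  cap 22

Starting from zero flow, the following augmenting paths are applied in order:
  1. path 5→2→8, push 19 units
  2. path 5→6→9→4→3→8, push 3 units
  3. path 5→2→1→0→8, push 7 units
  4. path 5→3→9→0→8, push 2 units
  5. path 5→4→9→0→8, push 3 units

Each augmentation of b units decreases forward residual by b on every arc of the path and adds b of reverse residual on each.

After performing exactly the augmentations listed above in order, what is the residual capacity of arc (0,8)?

Residual capacity of (0,8): 26

after path 1 (5→2→8, push 19): res(0,8)=38
after path 2 (5→6→9→4→3→8, push 3): res(0,8)=38
after path 3 (5→2→1→0→8, push 7): res(0,8)=31
after path 4 (5→3→9→0→8, push 2): res(0,8)=29
after path 5 (5→4→9→0→8, push 3): res(0,8)=26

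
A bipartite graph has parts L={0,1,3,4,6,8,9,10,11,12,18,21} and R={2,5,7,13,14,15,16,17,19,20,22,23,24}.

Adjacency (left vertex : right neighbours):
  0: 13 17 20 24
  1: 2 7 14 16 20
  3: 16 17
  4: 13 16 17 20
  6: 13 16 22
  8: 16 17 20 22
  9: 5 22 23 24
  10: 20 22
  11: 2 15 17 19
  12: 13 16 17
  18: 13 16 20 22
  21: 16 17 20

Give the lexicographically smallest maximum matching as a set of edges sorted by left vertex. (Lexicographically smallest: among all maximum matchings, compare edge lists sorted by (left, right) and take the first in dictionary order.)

Lex-smallest maximum matching: {(0,24), (1,2), (3,16), (4,13), (6,22), (8,17), (9,5), (10,20), (11,15)}

|M| = 9 (so the lex-smallest maximum matching has 9 edges)
process left vertices in ascending order; for each, take the smallest-labelled available neighbour that still permits 9 edges overall, or leave it unmatched if none does
lex-smallest matching: {0-24, 1-2, 3-16, 4-13, 6-22, 8-17, 9-5, 10-20, 11-15}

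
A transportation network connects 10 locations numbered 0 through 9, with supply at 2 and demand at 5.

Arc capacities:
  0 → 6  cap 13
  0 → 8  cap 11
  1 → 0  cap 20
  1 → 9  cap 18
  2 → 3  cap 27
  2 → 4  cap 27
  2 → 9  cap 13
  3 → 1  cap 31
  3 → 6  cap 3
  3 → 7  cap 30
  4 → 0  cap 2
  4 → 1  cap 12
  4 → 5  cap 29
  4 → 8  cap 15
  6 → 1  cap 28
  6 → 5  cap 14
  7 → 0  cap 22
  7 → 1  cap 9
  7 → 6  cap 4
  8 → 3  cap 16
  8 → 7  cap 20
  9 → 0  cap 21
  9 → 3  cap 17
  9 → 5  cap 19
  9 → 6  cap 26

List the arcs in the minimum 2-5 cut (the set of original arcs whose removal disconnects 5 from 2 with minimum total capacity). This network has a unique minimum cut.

Min-cut arcs: {(2,4), (6,5), (9,5)} (total capacity 60)

augment #1: 2→4→5 push 27
augment #2: 2→9→5 push 13
augment #3: 2→3→6→5 push 3
augment #4: 2→3→1→9→5 push 6
augment #5: 2→3→7→6→5 push 4
augment #6: 2→3→1→0→6→5 push 7
max flow = 60; residual-reachable set from 2 gives S-side
cut edges (S→T): {(2,4), (6,5), (9,5)} total cap 60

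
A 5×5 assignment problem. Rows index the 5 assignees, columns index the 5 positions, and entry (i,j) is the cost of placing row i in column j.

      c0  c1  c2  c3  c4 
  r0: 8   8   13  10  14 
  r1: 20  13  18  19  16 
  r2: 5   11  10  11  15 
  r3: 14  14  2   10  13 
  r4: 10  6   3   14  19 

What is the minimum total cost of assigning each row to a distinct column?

optimal assignment: row0→col3 (cost 10), row1→col4 (cost 16), row2→col0 (cost 5), row3→col2 (cost 2), row4→col1 (cost 6)
total = 10 + 16 + 5 + 2 + 6 = 39

Minimum assignment cost: 39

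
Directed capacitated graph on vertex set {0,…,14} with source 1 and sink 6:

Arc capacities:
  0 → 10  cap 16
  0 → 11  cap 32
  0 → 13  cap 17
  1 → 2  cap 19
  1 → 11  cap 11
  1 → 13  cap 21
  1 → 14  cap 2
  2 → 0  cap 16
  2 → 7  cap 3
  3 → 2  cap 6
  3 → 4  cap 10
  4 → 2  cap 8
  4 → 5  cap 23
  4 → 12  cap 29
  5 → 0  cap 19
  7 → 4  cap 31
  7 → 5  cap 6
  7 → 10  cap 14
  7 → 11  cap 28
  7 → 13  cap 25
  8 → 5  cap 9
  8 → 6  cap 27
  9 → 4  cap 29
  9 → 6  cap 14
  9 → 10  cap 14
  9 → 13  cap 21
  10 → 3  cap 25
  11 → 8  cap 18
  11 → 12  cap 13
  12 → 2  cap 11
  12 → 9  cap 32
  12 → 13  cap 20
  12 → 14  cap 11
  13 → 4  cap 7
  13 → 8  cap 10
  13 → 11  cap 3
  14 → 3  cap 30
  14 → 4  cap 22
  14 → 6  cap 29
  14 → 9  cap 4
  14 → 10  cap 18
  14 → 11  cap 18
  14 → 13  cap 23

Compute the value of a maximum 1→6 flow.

Maximum flow value: 52

augment #1: 1→14→6 bottleneck 2, total now 2
augment #2: 1→11→8→6 bottleneck 11, total now 13
augment #3: 1→13→8→6 bottleneck 10, total now 23
augment #4: 1→13→11→8→6 bottleneck 3, total now 26
augment #5: 1→2→0→11→8→6 bottleneck 3, total now 29
augment #6: 1→13→4→12→9→6 bottleneck 7, total now 36
augment #7: 1→2→0→11→12→9→6 bottleneck 7, total now 43
augment #8: 1→2→0→11→12→14→6 bottleneck 6, total now 49
augment #9: 1→2→7→4→12→14→6 bottleneck 3, total now 52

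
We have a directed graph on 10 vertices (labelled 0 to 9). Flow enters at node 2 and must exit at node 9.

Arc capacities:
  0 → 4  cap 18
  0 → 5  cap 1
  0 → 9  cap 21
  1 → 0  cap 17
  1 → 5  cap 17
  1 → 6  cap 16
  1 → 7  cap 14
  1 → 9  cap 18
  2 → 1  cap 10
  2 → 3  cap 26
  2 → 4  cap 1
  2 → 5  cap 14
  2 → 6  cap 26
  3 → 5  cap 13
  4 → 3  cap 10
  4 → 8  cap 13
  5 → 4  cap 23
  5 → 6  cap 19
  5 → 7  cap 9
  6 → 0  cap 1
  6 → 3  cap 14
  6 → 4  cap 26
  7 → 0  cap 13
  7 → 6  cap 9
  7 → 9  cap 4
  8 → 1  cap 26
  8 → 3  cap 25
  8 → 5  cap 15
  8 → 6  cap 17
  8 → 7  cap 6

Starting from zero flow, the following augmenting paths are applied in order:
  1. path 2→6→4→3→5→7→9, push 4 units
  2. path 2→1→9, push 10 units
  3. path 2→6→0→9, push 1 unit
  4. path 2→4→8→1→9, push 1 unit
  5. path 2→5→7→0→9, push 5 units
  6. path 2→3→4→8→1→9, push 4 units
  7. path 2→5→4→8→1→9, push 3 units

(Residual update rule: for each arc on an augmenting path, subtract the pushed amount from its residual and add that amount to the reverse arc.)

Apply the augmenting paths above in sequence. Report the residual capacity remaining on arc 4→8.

after path 1 (2→6→4→3→5→7→9, push 4): res(4,8)=13
after path 2 (2→1→9, push 10): res(4,8)=13
after path 3 (2→6→0→9, push 1): res(4,8)=13
after path 4 (2→4→8→1→9, push 1): res(4,8)=12
after path 5 (2→5→7→0→9, push 5): res(4,8)=12
after path 6 (2→3→4→8→1→9, push 4): res(4,8)=8
after path 7 (2→5→4→8→1→9, push 3): res(4,8)=5

Residual capacity of (4,8): 5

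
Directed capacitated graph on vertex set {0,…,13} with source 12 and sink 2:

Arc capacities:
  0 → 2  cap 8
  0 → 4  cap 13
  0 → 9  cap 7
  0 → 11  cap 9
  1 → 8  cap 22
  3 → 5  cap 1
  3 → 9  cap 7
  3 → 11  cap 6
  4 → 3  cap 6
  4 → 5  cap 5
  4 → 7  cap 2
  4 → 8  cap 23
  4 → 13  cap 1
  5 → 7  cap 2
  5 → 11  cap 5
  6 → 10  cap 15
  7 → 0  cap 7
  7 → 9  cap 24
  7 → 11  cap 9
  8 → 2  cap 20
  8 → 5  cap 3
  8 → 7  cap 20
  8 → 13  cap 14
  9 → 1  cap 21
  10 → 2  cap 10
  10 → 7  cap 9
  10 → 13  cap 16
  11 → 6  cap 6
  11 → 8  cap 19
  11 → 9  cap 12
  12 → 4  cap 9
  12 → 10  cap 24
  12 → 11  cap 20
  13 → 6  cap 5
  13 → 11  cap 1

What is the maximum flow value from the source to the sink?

Maximum flow value: 37

augment #1: 12→10→2 bottleneck 10, total now 10
augment #2: 12→4→8→2 bottleneck 9, total now 19
augment #3: 12→11→8→2 bottleneck 11, total now 30
augment #4: 12→10→7→0→2 bottleneck 7, total now 37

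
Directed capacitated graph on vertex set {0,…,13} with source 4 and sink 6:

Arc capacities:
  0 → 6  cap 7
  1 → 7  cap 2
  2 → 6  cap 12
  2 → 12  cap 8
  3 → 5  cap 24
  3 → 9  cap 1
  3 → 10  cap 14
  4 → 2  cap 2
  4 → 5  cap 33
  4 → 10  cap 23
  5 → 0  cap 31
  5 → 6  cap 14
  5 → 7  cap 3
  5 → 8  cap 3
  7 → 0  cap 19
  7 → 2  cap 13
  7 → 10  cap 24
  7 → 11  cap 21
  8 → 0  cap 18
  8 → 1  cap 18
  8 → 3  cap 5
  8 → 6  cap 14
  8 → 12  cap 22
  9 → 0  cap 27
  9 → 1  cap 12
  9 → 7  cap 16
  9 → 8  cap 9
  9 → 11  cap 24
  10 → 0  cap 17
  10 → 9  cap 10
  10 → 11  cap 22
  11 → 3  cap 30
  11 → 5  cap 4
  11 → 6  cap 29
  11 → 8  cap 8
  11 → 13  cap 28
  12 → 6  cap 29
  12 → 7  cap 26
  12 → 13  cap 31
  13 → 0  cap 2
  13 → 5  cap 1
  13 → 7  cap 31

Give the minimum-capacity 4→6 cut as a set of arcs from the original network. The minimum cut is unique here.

Min-cut arcs: {(0,6), (4,2), (4,10), (5,6), (5,7), (5,8)} (total capacity 52)

augment #1: 4→2→6 push 2
augment #2: 4→5→6 push 14
augment #3: 4→5→0→6 push 7
augment #4: 4→5→8→6 push 3
augment #5: 4→10→11→6 push 22
augment #6: 4→5→7→2→6 push 3
augment #7: 4→10→9→8→6 push 1
max flow = 52; residual-reachable set from 4 gives S-side
cut edges (S→T): {(0,6), (4,2), (4,10), (5,6), (5,7), (5,8)} total cap 52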